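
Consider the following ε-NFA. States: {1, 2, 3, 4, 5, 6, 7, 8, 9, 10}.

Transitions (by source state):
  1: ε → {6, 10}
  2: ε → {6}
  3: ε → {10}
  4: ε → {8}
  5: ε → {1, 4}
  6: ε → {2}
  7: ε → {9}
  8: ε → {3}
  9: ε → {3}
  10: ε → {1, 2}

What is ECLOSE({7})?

Start with {7}.
From 7 via ε: add 9.
From 9 via ε: add 3.
From 3 via ε: add 10.
From 10 via ε: add 1, 2.
From 1 via ε: add 6.
No new states can be added; the closed set is {1, 2, 3, 6, 7, 9, 10}.

{1, 2, 3, 6, 7, 9, 10}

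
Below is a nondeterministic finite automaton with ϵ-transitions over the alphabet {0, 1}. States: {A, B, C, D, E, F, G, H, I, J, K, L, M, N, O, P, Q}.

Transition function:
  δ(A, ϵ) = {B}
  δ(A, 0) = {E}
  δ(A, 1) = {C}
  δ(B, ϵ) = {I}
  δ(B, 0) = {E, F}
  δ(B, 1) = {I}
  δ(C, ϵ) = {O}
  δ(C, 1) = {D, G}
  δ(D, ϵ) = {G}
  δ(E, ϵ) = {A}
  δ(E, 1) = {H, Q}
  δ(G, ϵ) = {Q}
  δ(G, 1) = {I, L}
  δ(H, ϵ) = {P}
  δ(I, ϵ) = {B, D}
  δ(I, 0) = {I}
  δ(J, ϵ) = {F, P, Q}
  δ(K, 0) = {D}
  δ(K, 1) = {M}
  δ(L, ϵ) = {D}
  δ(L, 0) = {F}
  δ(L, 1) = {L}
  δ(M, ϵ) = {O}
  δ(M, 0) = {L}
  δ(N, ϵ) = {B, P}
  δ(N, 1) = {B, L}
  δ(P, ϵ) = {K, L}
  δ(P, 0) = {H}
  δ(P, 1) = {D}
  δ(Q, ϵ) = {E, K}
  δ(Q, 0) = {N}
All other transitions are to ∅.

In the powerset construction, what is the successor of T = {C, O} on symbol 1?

C on 1 → {D, G}.
No 1-transition from O.
Union after reading 1: {D, G}.
Now take the ϵ-closure:
From G via ϵ: add Q.
From Q via ϵ: add E, K.
From E via ϵ: add A.
From A via ϵ: add B.
From B via ϵ: add I.
No new states can be added; the closed set is {A, B, D, E, G, I, K, Q}.

{A, B, D, E, G, I, K, Q}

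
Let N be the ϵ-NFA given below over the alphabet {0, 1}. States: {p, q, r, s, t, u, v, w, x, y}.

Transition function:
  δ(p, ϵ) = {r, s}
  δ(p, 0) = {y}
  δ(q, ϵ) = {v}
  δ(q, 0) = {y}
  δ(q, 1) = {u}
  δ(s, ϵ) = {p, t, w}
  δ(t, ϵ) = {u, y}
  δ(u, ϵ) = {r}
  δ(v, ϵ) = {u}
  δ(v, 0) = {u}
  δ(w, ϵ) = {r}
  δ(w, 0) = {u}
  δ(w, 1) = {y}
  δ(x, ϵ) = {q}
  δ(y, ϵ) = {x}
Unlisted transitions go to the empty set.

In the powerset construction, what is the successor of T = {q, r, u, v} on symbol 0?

{q, r, u, v, x, y}

q on 0 → {y}.
v on 0 → {u}.
No 0-transition from r, u.
Union after reading 0: {u, y}.
Now take the ϵ-closure:
From u via ϵ: add r.
From y via ϵ: add x.
From x via ϵ: add q.
From q via ϵ: add v.
No new states can be added; the closed set is {q, r, u, v, x, y}.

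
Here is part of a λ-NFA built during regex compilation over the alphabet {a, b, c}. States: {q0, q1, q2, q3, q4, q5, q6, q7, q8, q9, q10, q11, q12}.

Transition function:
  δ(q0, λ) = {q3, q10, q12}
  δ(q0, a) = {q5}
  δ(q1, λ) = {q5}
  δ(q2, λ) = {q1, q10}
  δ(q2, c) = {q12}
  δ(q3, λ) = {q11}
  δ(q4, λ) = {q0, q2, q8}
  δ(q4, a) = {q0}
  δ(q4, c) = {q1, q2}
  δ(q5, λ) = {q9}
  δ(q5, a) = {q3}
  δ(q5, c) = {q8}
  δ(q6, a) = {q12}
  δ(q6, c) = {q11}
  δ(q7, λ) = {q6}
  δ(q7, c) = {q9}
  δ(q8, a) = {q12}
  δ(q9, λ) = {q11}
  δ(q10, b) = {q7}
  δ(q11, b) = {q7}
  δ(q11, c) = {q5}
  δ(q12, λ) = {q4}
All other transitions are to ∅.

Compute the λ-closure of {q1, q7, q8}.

Start with {q1, q7, q8}.
From q1 via λ: add q5.
From q7 via λ: add q6.
From q5 via λ: add q9.
From q9 via λ: add q11.
No new states can be added; the closed set is {q1, q5, q6, q7, q8, q9, q11}.

{q1, q5, q6, q7, q8, q9, q11}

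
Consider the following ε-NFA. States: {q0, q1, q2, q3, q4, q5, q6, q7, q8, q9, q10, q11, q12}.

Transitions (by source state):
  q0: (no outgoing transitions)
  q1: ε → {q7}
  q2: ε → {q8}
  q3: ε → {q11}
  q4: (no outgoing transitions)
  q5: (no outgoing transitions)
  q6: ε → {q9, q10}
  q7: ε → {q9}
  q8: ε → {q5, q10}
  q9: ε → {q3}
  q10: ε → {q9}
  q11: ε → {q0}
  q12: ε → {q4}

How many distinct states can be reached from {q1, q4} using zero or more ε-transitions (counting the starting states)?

Start with {q1, q4}.
From q1 via ε: add q7.
From q7 via ε: add q9.
From q9 via ε: add q3.
From q3 via ε: add q11.
From q11 via ε: add q0.
ε-closure = {q0, q1, q3, q4, q7, q9, q11}, which has 7 states.

7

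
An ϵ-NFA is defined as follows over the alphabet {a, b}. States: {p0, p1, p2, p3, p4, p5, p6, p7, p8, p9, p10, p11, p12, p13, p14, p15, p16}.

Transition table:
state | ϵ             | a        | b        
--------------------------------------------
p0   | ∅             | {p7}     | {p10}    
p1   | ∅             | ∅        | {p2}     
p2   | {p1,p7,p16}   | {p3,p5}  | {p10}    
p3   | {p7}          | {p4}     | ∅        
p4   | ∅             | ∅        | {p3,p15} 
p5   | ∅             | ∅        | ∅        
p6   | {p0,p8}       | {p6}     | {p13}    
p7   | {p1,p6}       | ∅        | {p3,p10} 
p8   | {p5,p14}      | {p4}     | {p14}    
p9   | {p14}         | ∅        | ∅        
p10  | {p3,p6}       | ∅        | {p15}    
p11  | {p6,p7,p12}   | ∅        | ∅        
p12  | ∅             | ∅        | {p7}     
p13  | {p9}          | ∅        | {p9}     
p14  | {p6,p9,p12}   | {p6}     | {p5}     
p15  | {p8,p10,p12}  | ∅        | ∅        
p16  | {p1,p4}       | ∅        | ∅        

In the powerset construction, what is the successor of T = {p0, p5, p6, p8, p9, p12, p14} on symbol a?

p0 on a → {p7}.
p6 on a → {p6}.
p8 on a → {p4}.
p14 on a → {p6}.
No a-transition from p5, p9, p12.
Union after reading a: {p4, p6, p7}.
Now take the ϵ-closure:
From p6 via ϵ: add p0, p8.
From p7 via ϵ: add p1.
From p8 via ϵ: add p5, p14.
From p14 via ϵ: add p9, p12.
No new states can be added; the closed set is {p0, p1, p4, p5, p6, p7, p8, p9, p12, p14}.

{p0, p1, p4, p5, p6, p7, p8, p9, p12, p14}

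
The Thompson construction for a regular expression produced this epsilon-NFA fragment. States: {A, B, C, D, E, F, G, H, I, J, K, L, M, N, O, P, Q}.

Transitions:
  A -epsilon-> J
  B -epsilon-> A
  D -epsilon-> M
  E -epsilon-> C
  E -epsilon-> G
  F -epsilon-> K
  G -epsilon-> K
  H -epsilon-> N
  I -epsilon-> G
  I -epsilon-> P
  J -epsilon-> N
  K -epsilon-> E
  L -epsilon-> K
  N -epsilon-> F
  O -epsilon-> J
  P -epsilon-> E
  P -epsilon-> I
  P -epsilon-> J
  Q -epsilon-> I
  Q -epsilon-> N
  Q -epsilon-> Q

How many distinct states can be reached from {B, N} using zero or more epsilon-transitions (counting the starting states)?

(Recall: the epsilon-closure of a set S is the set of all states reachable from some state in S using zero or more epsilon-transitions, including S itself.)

9

Start with {B, N}.
From B via epsilon: add A.
From N via epsilon: add F.
From A via epsilon: add J.
From F via epsilon: add K.
From K via epsilon: add E.
From E via epsilon: add C, G.
epsilon-closure = {A, B, C, E, F, G, J, K, N}, which has 9 states.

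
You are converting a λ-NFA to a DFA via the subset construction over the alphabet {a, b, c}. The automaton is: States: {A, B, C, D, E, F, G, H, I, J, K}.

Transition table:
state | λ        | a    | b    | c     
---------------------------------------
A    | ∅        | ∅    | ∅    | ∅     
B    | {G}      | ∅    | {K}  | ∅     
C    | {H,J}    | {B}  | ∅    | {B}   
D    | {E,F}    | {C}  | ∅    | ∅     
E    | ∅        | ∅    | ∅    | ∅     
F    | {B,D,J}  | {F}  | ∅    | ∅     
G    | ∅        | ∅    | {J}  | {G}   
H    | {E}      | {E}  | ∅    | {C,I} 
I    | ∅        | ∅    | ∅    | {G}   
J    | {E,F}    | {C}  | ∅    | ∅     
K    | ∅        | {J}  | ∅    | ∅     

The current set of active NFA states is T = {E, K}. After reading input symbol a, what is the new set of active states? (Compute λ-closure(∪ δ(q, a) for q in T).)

K on a → {J}.
No a-transition from E.
Union after reading a: {J}.
Now take the λ-closure:
From J via λ: add E, F.
From F via λ: add B, D.
From B via λ: add G.
No new states can be added; the closed set is {B, D, E, F, G, J}.

{B, D, E, F, G, J}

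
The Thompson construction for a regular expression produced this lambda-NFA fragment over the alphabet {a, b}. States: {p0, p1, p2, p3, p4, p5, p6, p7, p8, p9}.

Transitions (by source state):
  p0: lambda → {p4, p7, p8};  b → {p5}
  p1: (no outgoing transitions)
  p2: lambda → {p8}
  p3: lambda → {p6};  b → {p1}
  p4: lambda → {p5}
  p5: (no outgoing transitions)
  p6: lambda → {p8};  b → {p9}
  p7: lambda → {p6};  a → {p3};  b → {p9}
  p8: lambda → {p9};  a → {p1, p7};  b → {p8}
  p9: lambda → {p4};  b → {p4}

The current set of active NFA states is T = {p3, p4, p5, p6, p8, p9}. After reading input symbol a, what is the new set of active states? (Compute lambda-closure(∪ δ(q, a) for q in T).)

{p1, p4, p5, p6, p7, p8, p9}

p8 on a → {p1, p7}.
No a-transition from p3, p4, p5, p6, p9.
Union after reading a: {p1, p7}.
Now take the lambda-closure:
From p7 via lambda: add p6.
From p6 via lambda: add p8.
From p8 via lambda: add p9.
From p9 via lambda: add p4.
From p4 via lambda: add p5.
No new states can be added; the closed set is {p1, p4, p5, p6, p7, p8, p9}.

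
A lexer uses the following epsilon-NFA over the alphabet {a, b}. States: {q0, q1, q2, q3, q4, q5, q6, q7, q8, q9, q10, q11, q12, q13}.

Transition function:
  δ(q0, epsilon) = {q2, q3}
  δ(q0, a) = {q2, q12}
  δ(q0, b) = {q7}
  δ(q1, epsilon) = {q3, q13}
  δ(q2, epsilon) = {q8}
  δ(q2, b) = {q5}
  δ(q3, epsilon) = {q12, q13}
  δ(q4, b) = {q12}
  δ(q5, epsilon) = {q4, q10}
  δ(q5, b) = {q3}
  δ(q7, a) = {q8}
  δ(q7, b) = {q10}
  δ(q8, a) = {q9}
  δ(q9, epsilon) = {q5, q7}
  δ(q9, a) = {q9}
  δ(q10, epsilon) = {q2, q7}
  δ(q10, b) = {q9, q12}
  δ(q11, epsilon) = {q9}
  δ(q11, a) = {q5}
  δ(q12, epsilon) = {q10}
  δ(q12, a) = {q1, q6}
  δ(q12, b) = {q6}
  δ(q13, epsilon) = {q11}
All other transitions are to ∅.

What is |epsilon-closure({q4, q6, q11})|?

Start with {q4, q6, q11}.
From q11 via epsilon: add q9.
From q9 via epsilon: add q5, q7.
From q5 via epsilon: add q10.
From q10 via epsilon: add q2.
From q2 via epsilon: add q8.
epsilon-closure = {q2, q4, q5, q6, q7, q8, q9, q10, q11}, which has 9 states.

9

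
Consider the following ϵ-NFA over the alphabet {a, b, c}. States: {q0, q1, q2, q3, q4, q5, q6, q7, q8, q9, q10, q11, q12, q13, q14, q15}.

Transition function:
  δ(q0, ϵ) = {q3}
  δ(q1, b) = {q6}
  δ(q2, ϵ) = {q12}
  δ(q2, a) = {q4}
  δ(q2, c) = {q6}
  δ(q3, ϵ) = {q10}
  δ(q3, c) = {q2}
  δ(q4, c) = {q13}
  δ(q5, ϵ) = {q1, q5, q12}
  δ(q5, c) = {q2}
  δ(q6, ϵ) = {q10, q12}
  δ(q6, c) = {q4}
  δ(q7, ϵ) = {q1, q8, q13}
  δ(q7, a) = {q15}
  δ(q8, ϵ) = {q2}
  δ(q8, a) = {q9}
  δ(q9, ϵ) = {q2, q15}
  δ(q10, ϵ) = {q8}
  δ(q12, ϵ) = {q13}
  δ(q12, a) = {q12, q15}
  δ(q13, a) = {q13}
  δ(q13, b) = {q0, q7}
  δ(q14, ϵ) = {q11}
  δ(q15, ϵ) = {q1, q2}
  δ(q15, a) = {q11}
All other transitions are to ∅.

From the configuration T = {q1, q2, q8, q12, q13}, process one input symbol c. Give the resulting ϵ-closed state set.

q2 on c → {q6}.
No c-transition from q1, q8, q12, q13.
Union after reading c: {q6}.
Now take the ϵ-closure:
From q6 via ϵ: add q10, q12.
From q10 via ϵ: add q8.
From q12 via ϵ: add q13.
From q8 via ϵ: add q2.
No new states can be added; the closed set is {q2, q6, q8, q10, q12, q13}.

{q2, q6, q8, q10, q12, q13}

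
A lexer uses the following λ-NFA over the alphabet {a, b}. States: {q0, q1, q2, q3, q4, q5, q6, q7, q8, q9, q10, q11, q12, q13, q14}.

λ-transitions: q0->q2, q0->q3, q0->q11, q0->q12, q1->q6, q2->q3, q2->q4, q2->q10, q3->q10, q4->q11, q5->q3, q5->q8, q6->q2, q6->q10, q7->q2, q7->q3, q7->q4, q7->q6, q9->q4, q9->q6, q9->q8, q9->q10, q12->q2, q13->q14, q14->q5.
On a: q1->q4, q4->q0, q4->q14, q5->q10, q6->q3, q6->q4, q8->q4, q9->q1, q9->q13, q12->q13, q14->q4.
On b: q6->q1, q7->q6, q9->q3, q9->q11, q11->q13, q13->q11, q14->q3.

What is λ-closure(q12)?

Start with {q12}.
From q12 via λ: add q2.
From q2 via λ: add q3, q4, q10.
From q4 via λ: add q11.
No new states can be added; the closed set is {q2, q3, q4, q10, q11, q12}.

{q2, q3, q4, q10, q11, q12}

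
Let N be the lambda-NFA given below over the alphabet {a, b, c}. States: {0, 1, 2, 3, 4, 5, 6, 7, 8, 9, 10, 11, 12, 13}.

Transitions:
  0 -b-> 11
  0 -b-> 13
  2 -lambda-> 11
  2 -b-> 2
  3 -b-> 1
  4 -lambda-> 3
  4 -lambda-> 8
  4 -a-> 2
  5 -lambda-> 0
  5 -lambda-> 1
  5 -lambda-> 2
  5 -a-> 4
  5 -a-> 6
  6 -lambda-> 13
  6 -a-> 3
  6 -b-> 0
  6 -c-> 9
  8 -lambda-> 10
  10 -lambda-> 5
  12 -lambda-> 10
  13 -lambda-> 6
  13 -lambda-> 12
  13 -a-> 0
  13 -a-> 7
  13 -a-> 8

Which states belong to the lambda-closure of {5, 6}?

Start with {5, 6}.
From 5 via lambda: add 0, 1, 2.
From 6 via lambda: add 13.
From 2 via lambda: add 11.
From 13 via lambda: add 12.
From 12 via lambda: add 10.
No new states can be added; the closed set is {0, 1, 2, 5, 6, 10, 11, 12, 13}.

{0, 1, 2, 5, 6, 10, 11, 12, 13}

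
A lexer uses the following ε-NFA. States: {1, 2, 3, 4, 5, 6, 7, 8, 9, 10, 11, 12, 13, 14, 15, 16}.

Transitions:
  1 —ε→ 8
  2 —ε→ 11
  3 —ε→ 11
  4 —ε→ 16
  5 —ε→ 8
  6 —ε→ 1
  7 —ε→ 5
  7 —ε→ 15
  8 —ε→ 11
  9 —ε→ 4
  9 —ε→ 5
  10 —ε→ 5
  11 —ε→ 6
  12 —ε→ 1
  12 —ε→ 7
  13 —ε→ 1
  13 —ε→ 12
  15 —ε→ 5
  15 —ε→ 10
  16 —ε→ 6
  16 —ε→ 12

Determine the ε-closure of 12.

Start with {12}.
From 12 via ε: add 1, 7.
From 1 via ε: add 8.
From 7 via ε: add 5, 15.
From 8 via ε: add 11.
From 15 via ε: add 10.
From 11 via ε: add 6.
No new states can be added; the closed set is {1, 5, 6, 7, 8, 10, 11, 12, 15}.

{1, 5, 6, 7, 8, 10, 11, 12, 15}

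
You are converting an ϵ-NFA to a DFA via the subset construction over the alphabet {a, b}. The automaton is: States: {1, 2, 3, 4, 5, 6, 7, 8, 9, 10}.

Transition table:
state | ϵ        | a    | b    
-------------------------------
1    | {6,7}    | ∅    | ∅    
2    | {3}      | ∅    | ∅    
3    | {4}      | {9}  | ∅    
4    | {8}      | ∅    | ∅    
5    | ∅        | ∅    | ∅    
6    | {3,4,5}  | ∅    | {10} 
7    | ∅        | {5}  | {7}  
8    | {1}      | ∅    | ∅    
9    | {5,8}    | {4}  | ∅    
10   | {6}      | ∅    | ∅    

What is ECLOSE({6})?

{1, 3, 4, 5, 6, 7, 8}

Start with {6}.
From 6 via ϵ: add 3, 4, 5.
From 4 via ϵ: add 8.
From 8 via ϵ: add 1.
From 1 via ϵ: add 7.
No new states can be added; the closed set is {1, 3, 4, 5, 6, 7, 8}.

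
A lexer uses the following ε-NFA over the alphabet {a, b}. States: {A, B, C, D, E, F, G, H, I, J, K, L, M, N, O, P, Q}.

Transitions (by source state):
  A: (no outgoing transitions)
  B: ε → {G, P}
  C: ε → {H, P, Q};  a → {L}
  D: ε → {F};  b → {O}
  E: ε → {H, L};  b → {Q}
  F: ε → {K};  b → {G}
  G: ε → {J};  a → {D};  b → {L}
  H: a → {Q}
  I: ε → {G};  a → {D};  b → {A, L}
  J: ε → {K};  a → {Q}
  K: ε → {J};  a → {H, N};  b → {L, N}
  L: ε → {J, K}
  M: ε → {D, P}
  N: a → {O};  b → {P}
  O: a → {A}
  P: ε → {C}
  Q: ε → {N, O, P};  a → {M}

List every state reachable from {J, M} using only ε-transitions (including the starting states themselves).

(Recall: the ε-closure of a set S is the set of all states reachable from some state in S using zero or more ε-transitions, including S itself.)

Start with {J, M}.
From J via ε: add K.
From M via ε: add D, P.
From D via ε: add F.
From P via ε: add C.
From C via ε: add H, Q.
From Q via ε: add N, O.
No new states can be added; the closed set is {C, D, F, H, J, K, M, N, O, P, Q}.

{C, D, F, H, J, K, M, N, O, P, Q}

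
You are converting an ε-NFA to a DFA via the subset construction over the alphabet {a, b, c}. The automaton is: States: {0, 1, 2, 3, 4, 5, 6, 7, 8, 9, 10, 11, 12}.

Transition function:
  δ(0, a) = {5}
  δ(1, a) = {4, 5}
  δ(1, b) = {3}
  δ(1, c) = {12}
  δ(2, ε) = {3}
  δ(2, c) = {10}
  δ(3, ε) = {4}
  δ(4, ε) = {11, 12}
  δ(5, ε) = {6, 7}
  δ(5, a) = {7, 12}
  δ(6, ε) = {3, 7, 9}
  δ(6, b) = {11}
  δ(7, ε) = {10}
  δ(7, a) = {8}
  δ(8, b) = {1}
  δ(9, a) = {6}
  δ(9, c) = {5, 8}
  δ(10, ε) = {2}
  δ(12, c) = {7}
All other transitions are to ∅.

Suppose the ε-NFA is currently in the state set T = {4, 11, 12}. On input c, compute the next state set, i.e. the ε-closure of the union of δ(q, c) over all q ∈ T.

{2, 3, 4, 7, 10, 11, 12}

12 on c → {7}.
No c-transition from 4, 11.
Union after reading c: {7}.
Now take the ε-closure:
From 7 via ε: add 10.
From 10 via ε: add 2.
From 2 via ε: add 3.
From 3 via ε: add 4.
From 4 via ε: add 11, 12.
No new states can be added; the closed set is {2, 3, 4, 7, 10, 11, 12}.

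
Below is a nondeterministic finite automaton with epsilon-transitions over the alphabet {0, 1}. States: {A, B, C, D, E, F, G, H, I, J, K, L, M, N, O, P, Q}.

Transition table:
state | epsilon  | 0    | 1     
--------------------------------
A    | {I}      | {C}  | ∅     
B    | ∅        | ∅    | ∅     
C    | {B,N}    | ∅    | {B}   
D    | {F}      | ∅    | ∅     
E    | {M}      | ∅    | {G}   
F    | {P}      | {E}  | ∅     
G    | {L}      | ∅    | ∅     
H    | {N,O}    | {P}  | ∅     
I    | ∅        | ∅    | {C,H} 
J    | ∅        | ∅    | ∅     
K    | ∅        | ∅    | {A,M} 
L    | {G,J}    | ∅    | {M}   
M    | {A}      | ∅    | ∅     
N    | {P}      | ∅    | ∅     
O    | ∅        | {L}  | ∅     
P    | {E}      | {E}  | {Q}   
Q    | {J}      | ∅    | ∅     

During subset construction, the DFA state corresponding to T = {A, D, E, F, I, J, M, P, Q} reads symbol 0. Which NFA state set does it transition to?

{A, B, C, E, I, M, N, P}

A on 0 → {C}.
F on 0 → {E}.
P on 0 → {E}.
No 0-transition from D, E, I, J, M, Q.
Union after reading 0: {C, E}.
Now take the epsilon-closure:
From C via epsilon: add B, N.
From E via epsilon: add M.
From M via epsilon: add A.
From N via epsilon: add P.
From A via epsilon: add I.
No new states can be added; the closed set is {A, B, C, E, I, M, N, P}.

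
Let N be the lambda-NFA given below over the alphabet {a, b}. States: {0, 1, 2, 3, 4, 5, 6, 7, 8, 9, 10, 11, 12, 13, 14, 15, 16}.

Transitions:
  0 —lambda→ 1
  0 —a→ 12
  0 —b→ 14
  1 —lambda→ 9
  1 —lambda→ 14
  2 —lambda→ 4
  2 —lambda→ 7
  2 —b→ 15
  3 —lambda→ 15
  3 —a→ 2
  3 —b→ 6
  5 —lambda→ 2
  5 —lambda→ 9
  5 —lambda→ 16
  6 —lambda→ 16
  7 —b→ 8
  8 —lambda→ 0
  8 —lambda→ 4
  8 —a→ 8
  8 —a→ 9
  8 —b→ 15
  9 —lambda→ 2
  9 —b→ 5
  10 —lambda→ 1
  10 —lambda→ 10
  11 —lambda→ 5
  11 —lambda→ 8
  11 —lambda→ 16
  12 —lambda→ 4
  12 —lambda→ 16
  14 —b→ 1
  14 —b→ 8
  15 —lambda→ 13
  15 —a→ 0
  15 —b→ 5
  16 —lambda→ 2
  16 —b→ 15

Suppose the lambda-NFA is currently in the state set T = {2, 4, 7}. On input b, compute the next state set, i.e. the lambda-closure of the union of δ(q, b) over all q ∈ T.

2 on b → {15}.
7 on b → {8}.
No b-transition from 4.
Union after reading b: {8, 15}.
Now take the lambda-closure:
From 8 via lambda: add 0, 4.
From 15 via lambda: add 13.
From 0 via lambda: add 1.
From 1 via lambda: add 9, 14.
From 9 via lambda: add 2.
From 2 via lambda: add 7.
No new states can be added; the closed set is {0, 1, 2, 4, 7, 8, 9, 13, 14, 15}.

{0, 1, 2, 4, 7, 8, 9, 13, 14, 15}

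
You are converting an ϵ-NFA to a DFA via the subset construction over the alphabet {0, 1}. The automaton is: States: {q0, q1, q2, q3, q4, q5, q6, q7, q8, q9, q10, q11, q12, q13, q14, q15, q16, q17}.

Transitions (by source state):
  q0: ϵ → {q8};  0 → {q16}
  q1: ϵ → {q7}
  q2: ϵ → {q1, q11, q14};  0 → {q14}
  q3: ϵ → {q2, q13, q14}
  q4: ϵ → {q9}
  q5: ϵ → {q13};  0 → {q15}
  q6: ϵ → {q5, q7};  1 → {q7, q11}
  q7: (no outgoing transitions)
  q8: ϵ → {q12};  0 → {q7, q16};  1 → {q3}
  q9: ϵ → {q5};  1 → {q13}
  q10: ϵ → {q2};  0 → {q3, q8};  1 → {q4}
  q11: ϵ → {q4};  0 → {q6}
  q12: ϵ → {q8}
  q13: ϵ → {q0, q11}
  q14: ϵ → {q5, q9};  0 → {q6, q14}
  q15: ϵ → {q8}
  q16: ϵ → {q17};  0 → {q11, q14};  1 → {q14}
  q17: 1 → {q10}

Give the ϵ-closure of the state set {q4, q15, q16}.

Start with {q4, q15, q16}.
From q4 via ϵ: add q9.
From q15 via ϵ: add q8.
From q16 via ϵ: add q17.
From q8 via ϵ: add q12.
From q9 via ϵ: add q5.
From q5 via ϵ: add q13.
From q13 via ϵ: add q0, q11.
No new states can be added; the closed set is {q0, q4, q5, q8, q9, q11, q12, q13, q15, q16, q17}.

{q0, q4, q5, q8, q9, q11, q12, q13, q15, q16, q17}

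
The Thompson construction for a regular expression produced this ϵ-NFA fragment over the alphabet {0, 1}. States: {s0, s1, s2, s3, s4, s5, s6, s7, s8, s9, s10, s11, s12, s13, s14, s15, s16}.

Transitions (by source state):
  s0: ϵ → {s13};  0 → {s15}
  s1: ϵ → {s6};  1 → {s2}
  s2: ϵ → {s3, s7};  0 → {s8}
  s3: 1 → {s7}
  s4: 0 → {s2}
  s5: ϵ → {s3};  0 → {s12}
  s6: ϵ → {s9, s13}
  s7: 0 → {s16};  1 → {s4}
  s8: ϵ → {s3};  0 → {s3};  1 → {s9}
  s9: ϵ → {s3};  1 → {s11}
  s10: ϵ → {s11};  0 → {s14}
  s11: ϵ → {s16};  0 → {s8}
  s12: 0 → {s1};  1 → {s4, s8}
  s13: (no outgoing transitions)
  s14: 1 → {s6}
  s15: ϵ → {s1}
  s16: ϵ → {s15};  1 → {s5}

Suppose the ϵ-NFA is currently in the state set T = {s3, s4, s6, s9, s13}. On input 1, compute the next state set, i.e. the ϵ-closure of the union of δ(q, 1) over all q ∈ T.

{s1, s3, s6, s7, s9, s11, s13, s15, s16}

s3 on 1 → {s7}.
s9 on 1 → {s11}.
No 1-transition from s4, s6, s13.
Union after reading 1: {s7, s11}.
Now take the ϵ-closure:
From s11 via ϵ: add s16.
From s16 via ϵ: add s15.
From s15 via ϵ: add s1.
From s1 via ϵ: add s6.
From s6 via ϵ: add s9, s13.
From s9 via ϵ: add s3.
No new states can be added; the closed set is {s1, s3, s6, s7, s9, s11, s13, s15, s16}.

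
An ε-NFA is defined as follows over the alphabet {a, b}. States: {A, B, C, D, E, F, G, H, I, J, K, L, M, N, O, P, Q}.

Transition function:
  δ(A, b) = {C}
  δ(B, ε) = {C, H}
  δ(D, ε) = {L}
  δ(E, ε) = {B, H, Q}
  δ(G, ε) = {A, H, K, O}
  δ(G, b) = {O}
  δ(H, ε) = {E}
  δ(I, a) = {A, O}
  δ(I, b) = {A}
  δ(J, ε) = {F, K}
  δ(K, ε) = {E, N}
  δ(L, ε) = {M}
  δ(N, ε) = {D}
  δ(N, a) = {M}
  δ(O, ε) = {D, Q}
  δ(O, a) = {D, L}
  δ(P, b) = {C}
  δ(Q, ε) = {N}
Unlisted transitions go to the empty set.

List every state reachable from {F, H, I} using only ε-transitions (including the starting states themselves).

Start with {F, H, I}.
From H via ε: add E.
From E via ε: add B, Q.
From B via ε: add C.
From Q via ε: add N.
From N via ε: add D.
From D via ε: add L.
From L via ε: add M.
No new states can be added; the closed set is {B, C, D, E, F, H, I, L, M, N, Q}.

{B, C, D, E, F, H, I, L, M, N, Q}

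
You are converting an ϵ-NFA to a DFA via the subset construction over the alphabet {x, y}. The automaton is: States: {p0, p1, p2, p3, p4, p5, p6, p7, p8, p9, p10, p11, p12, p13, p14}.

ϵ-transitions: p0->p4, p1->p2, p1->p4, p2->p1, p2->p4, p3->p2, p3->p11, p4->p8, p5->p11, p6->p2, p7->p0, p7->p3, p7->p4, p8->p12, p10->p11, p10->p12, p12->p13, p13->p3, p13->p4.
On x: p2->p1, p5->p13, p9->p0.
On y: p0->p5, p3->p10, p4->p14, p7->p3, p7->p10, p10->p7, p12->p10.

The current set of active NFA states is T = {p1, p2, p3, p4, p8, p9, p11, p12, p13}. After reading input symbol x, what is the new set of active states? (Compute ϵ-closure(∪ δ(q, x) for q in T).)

p2 on x → {p1}.
p9 on x → {p0}.
No x-transition from p1, p3, p4, p8, p11, p12, p13.
Union after reading x: {p0, p1}.
Now take the ϵ-closure:
From p0 via ϵ: add p4.
From p1 via ϵ: add p2.
From p4 via ϵ: add p8.
From p8 via ϵ: add p12.
From p12 via ϵ: add p13.
From p13 via ϵ: add p3.
From p3 via ϵ: add p11.
No new states can be added; the closed set is {p0, p1, p2, p3, p4, p8, p11, p12, p13}.

{p0, p1, p2, p3, p4, p8, p11, p12, p13}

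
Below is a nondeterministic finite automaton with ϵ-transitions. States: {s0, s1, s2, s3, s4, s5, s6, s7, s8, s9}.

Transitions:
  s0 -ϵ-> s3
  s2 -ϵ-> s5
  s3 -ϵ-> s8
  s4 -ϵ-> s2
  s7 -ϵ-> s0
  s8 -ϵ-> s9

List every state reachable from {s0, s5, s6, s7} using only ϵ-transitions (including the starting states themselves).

Start with {s0, s5, s6, s7}.
From s0 via ϵ: add s3.
From s3 via ϵ: add s8.
From s8 via ϵ: add s9.
No new states can be added; the closed set is {s0, s3, s5, s6, s7, s8, s9}.

{s0, s3, s5, s6, s7, s8, s9}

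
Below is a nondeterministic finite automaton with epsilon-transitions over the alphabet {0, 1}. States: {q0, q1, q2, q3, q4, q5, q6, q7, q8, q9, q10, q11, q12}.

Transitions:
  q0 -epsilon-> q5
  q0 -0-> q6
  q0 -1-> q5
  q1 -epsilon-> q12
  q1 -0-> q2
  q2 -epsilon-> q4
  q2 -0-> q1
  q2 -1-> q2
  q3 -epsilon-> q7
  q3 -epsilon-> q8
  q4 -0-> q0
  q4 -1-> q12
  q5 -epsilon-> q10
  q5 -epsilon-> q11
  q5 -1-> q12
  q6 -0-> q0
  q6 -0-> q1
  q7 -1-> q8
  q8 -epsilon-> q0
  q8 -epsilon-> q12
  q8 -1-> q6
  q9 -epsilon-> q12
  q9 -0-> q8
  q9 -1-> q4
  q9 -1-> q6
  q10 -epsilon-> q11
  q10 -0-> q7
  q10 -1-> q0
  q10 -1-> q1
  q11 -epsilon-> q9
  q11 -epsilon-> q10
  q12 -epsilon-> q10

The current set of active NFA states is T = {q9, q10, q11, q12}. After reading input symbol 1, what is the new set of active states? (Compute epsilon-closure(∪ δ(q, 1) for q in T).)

q9 on 1 → {q4, q6}.
q10 on 1 → {q0, q1}.
No 1-transition from q11, q12.
Union after reading 1: {q0, q1, q4, q6}.
Now take the epsilon-closure:
From q0 via epsilon: add q5.
From q1 via epsilon: add q12.
From q5 via epsilon: add q10, q11.
From q11 via epsilon: add q9.
No new states can be added; the closed set is {q0, q1, q4, q5, q6, q9, q10, q11, q12}.

{q0, q1, q4, q5, q6, q9, q10, q11, q12}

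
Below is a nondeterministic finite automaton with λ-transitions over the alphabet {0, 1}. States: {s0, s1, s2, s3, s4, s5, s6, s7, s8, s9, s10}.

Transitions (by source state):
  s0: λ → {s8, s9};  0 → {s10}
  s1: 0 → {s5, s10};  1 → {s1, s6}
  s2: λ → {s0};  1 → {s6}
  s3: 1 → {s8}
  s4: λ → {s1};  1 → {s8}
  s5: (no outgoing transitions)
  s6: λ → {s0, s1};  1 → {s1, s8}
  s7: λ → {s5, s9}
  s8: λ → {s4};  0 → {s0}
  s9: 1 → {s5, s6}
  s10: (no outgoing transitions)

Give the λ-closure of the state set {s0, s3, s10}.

Start with {s0, s3, s10}.
From s0 via λ: add s8, s9.
From s8 via λ: add s4.
From s4 via λ: add s1.
No new states can be added; the closed set is {s0, s1, s3, s4, s8, s9, s10}.

{s0, s1, s3, s4, s8, s9, s10}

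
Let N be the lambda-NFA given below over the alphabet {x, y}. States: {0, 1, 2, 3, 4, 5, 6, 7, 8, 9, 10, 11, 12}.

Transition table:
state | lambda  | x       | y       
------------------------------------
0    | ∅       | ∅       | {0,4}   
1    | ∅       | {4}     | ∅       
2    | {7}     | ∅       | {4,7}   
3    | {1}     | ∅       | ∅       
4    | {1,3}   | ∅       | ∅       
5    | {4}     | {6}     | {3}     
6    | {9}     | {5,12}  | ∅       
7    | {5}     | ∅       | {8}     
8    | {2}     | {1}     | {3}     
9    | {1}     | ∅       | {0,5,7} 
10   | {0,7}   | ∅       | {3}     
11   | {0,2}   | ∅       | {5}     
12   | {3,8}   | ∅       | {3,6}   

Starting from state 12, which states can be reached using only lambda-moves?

{1, 2, 3, 4, 5, 7, 8, 12}

Start with {12}.
From 12 via lambda: add 3, 8.
From 3 via lambda: add 1.
From 8 via lambda: add 2.
From 2 via lambda: add 7.
From 7 via lambda: add 5.
From 5 via lambda: add 4.
No new states can be added; the closed set is {1, 2, 3, 4, 5, 7, 8, 12}.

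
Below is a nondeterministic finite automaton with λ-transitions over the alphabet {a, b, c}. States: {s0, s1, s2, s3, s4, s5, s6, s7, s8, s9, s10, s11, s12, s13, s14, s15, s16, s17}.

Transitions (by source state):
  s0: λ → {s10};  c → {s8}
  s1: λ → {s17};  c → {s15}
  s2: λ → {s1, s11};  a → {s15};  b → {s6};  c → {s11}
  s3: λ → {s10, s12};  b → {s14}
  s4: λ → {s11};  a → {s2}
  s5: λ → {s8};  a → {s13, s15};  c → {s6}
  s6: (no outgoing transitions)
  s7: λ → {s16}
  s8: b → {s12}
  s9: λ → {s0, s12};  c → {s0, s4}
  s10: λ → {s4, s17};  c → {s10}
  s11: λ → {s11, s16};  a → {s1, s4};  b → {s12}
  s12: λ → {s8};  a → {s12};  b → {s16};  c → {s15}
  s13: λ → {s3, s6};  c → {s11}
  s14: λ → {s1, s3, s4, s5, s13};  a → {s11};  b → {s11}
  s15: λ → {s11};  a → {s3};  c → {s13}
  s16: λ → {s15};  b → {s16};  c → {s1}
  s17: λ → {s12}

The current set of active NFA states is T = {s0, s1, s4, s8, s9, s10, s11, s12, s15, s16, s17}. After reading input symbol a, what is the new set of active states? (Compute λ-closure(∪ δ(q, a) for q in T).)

s4 on a → {s2}.
s11 on a → {s1, s4}.
s12 on a → {s12}.
s15 on a → {s3}.
No a-transition from s0, s1, s8, s9, s10, s16, s17.
Union after reading a: {s1, s2, s3, s4, s12}.
Now take the λ-closure:
From s1 via λ: add s17.
From s2 via λ: add s11.
From s3 via λ: add s10.
From s12 via λ: add s8.
From s11 via λ: add s16.
From s16 via λ: add s15.
No new states can be added; the closed set is {s1, s2, s3, s4, s8, s10, s11, s12, s15, s16, s17}.

{s1, s2, s3, s4, s8, s10, s11, s12, s15, s16, s17}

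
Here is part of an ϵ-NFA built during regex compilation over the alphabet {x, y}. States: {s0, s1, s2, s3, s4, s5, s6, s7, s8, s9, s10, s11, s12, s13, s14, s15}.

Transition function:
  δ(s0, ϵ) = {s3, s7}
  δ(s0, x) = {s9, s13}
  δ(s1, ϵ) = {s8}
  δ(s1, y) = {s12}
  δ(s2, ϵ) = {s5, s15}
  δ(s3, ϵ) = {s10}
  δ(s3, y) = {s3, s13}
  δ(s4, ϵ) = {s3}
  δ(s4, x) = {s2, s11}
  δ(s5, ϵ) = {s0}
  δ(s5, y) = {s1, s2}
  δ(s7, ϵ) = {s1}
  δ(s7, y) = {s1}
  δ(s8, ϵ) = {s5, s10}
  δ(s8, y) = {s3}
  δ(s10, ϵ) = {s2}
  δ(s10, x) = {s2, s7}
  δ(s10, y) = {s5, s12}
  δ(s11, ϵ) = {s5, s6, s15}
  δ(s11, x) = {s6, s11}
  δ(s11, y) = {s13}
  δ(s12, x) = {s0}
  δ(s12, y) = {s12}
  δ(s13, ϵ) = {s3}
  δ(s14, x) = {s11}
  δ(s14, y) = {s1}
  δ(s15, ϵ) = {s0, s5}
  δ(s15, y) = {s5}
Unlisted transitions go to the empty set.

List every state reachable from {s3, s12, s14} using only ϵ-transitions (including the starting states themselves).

{s0, s1, s2, s3, s5, s7, s8, s10, s12, s14, s15}

Start with {s3, s12, s14}.
From s3 via ϵ: add s10.
From s10 via ϵ: add s2.
From s2 via ϵ: add s5, s15.
From s5 via ϵ: add s0.
From s0 via ϵ: add s7.
From s7 via ϵ: add s1.
From s1 via ϵ: add s8.
No new states can be added; the closed set is {s0, s1, s2, s3, s5, s7, s8, s10, s12, s14, s15}.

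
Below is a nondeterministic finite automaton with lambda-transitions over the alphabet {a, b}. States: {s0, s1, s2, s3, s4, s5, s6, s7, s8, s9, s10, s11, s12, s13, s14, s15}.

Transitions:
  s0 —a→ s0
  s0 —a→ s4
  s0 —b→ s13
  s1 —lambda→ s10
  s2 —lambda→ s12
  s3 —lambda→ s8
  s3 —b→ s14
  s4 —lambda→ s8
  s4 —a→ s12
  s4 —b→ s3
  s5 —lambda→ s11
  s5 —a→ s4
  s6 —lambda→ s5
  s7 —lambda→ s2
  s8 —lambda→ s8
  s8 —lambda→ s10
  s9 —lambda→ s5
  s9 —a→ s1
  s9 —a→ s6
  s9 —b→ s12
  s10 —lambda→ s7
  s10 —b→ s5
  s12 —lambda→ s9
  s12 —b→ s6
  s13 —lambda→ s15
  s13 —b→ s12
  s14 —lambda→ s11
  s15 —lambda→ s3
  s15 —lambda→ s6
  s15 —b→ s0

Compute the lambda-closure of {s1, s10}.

{s1, s2, s5, s7, s9, s10, s11, s12}

Start with {s1, s10}.
From s10 via lambda: add s7.
From s7 via lambda: add s2.
From s2 via lambda: add s12.
From s12 via lambda: add s9.
From s9 via lambda: add s5.
From s5 via lambda: add s11.
No new states can be added; the closed set is {s1, s2, s5, s7, s9, s10, s11, s12}.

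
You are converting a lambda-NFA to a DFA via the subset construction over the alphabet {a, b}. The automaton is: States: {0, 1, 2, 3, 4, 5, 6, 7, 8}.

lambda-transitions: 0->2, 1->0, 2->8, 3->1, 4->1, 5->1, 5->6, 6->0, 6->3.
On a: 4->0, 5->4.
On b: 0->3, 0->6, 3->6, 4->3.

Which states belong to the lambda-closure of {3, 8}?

Start with {3, 8}.
From 3 via lambda: add 1.
From 1 via lambda: add 0.
From 0 via lambda: add 2.
No new states can be added; the closed set is {0, 1, 2, 3, 8}.

{0, 1, 2, 3, 8}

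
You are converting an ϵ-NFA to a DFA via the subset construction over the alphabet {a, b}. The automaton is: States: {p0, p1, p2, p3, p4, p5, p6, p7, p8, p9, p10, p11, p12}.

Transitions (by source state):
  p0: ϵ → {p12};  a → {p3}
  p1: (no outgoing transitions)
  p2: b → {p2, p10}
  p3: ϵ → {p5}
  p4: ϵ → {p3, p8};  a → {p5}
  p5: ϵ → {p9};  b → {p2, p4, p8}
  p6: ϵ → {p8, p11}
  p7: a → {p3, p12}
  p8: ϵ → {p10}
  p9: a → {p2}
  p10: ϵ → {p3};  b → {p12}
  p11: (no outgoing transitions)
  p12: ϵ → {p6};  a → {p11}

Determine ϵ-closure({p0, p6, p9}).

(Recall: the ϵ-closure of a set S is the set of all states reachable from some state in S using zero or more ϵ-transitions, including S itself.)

{p0, p3, p5, p6, p8, p9, p10, p11, p12}

Start with {p0, p6, p9}.
From p0 via ϵ: add p12.
From p6 via ϵ: add p8, p11.
From p8 via ϵ: add p10.
From p10 via ϵ: add p3.
From p3 via ϵ: add p5.
No new states can be added; the closed set is {p0, p3, p5, p6, p8, p9, p10, p11, p12}.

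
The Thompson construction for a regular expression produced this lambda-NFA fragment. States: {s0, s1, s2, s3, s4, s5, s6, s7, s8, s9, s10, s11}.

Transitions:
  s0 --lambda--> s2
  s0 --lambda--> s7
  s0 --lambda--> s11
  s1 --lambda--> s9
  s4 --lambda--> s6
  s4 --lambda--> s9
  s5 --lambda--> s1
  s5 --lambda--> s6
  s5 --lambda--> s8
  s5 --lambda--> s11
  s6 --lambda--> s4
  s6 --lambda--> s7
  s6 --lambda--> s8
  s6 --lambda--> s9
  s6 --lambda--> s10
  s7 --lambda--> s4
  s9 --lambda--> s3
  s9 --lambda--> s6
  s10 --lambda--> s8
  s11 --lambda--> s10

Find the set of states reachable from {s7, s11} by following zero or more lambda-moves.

Start with {s7, s11}.
From s7 via lambda: add s4.
From s11 via lambda: add s10.
From s4 via lambda: add s6, s9.
From s10 via lambda: add s8.
From s9 via lambda: add s3.
No new states can be added; the closed set is {s3, s4, s6, s7, s8, s9, s10, s11}.

{s3, s4, s6, s7, s8, s9, s10, s11}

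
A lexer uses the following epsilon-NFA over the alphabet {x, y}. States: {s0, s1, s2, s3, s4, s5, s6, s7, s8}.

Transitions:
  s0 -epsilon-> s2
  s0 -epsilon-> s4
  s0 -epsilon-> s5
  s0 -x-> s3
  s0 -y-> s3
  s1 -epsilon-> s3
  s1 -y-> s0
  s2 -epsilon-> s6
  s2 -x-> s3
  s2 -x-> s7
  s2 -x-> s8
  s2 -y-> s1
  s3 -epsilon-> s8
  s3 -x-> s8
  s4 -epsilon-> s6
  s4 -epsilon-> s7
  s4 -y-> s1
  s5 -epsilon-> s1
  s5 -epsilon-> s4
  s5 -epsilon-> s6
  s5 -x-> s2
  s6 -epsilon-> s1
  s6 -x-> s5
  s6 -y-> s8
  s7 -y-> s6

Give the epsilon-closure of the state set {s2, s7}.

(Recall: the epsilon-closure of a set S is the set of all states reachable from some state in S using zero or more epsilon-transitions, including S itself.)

{s1, s2, s3, s6, s7, s8}

Start with {s2, s7}.
From s2 via epsilon: add s6.
From s6 via epsilon: add s1.
From s1 via epsilon: add s3.
From s3 via epsilon: add s8.
No new states can be added; the closed set is {s1, s2, s3, s6, s7, s8}.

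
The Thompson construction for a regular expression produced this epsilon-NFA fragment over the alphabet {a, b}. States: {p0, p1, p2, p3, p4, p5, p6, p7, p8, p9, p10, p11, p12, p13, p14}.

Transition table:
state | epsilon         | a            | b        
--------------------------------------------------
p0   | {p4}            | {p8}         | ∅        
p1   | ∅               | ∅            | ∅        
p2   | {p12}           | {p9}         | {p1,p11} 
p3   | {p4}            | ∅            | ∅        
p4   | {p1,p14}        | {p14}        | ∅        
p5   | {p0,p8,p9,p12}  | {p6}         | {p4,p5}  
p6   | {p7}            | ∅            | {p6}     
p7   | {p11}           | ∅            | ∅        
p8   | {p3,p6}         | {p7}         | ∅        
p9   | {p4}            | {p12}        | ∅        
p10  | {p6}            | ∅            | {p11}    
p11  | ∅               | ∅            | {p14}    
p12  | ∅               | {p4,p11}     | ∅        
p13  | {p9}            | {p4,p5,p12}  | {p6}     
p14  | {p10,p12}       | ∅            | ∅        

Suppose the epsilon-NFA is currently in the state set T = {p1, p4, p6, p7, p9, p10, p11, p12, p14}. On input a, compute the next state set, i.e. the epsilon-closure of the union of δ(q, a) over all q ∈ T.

p4 on a → {p14}.
p9 on a → {p12}.
p12 on a → {p4, p11}.
No a-transition from p1, p6, p7, p10, p11, p14.
Union after reading a: {p4, p11, p12, p14}.
Now take the epsilon-closure:
From p4 via epsilon: add p1.
From p14 via epsilon: add p10.
From p10 via epsilon: add p6.
From p6 via epsilon: add p7.
No new states can be added; the closed set is {p1, p4, p6, p7, p10, p11, p12, p14}.

{p1, p4, p6, p7, p10, p11, p12, p14}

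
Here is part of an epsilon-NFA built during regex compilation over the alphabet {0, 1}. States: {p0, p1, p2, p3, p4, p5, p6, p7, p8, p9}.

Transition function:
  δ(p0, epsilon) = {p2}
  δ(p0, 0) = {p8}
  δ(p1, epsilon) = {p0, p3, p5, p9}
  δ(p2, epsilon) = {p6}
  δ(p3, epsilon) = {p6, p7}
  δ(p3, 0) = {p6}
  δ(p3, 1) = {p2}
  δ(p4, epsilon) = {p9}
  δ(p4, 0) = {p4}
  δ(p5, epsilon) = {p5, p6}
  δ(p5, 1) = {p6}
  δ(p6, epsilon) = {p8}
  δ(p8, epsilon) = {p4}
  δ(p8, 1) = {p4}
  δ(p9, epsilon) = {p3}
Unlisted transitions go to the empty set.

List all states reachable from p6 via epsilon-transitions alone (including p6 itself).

{p3, p4, p6, p7, p8, p9}

Start with {p6}.
From p6 via epsilon: add p8.
From p8 via epsilon: add p4.
From p4 via epsilon: add p9.
From p9 via epsilon: add p3.
From p3 via epsilon: add p7.
No new states can be added; the closed set is {p3, p4, p6, p7, p8, p9}.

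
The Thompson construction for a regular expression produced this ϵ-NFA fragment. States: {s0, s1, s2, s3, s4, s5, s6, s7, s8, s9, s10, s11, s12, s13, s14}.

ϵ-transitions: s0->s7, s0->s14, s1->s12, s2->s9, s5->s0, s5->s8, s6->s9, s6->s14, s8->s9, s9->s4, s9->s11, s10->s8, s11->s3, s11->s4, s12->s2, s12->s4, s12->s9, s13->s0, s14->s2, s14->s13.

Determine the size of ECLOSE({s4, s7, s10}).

7

Start with {s4, s7, s10}.
From s10 via ϵ: add s8.
From s8 via ϵ: add s9.
From s9 via ϵ: add s11.
From s11 via ϵ: add s3.
ϵ-closure = {s3, s4, s7, s8, s9, s10, s11}, which has 7 states.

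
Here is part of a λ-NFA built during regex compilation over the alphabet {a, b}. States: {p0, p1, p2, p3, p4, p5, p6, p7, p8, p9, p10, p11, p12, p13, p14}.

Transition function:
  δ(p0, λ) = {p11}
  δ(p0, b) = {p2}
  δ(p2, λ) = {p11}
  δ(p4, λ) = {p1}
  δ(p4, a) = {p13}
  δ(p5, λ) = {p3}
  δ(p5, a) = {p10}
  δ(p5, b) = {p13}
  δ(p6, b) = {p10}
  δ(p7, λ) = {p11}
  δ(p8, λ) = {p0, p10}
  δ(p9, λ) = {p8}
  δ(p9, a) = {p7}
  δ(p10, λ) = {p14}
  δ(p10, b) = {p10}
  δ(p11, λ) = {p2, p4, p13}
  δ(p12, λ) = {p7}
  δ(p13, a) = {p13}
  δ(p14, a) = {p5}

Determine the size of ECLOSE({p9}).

10

Start with {p9}.
From p9 via λ: add p8.
From p8 via λ: add p0, p10.
From p0 via λ: add p11.
From p10 via λ: add p14.
From p11 via λ: add p2, p4, p13.
From p4 via λ: add p1.
λ-closure = {p0, p1, p2, p4, p8, p9, p10, p11, p13, p14}, which has 10 states.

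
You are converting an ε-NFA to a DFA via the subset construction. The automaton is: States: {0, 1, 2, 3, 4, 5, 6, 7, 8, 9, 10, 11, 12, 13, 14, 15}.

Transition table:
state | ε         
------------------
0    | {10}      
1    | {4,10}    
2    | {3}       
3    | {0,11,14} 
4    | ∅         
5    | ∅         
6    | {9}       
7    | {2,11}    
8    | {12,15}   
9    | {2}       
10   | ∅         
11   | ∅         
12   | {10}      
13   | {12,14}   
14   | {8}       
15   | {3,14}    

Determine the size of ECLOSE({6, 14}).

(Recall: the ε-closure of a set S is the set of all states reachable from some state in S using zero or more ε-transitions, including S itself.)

11

Start with {6, 14}.
From 6 via ε: add 9.
From 14 via ε: add 8.
From 8 via ε: add 12, 15.
From 9 via ε: add 2.
From 2 via ε: add 3.
From 12 via ε: add 10.
From 3 via ε: add 0, 11.
ε-closure = {0, 2, 3, 6, 8, 9, 10, 11, 12, 14, 15}, which has 11 states.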